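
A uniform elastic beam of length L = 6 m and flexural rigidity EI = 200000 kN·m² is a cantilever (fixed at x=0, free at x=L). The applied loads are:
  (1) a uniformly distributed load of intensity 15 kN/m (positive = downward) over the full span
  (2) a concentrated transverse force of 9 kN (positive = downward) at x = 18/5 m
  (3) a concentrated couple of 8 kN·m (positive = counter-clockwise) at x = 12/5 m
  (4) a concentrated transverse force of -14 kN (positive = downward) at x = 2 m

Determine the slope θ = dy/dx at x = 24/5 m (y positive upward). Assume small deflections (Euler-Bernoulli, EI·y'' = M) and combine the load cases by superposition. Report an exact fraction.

θ(24/5) = -1367/500000 rad

Load 1 — uniform load w=15 kN/m over full span:
  θ_1 = -wx(x²-3Lx+3L²)/(6EI) = -15·(24/5)·((24/5)²-3·6·(24/5)+3·6²)/(6·200000) = -837/312500 rad
Load 2 — point force P=9 kN at a=18/5 m (b=L-a=12/5):
  θ_2 = -Pa²/(2EI)  [x>a] = -9·(18/5)²/(2·200000) = -729/2500000 rad
Load 3 — applied couple M₀=8 kN·m at a=12/5 m (b=L-a=18/5):
  θ_3 = M₀a/EI  [x>a] = 8·(12/5)/200000 = 3/31250 rad
Load 4 — point force P=-14 kN at a=2 m (b=L-a=4):
  θ_4 = -Pa²/(2EI)  [x>a] = -(-14)·2²/(2·200000) = 7/50000 rad
Superposition: θ = Σ θ_i = -1367/500000 rad ≈ -0.002734 rad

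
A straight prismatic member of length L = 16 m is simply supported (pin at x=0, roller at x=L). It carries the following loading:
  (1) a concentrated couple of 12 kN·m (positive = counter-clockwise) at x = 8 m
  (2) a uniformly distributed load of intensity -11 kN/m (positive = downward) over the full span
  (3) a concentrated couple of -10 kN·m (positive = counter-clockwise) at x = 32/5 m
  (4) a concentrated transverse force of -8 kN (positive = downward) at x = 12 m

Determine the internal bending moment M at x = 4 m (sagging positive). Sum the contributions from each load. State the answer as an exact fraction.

M(4) = -543/2 kN·m

Load 1 — applied couple M₀=12 kN·m at a=8 m (b=L-a=8):
  M_1 = M₀x/L  [x≤a] = 12·4/16 = 3 kN·m
Load 2 — uniform load w=-11 kN/m over full span:
  M_2 = wx(L-x)/2 = (-11)·4·(16-4)/2 = -264 kN·m
Load 3 — applied couple M₀=-10 kN·m at a=32/5 m (b=L-a=48/5):
  M_3 = M₀x/L  [x≤a] = (-10)·4/16 = -5/2 kN·m
Load 4 — point force P=-8 kN at a=12 m (b=L-a=4):
  M_4 = Pbx/L  [x≤a] = (-8)·4·4/16 = -8 kN·m
Superposition: M = Σ M_i = -543/2 kN·m ≈ -271.500000 kN·m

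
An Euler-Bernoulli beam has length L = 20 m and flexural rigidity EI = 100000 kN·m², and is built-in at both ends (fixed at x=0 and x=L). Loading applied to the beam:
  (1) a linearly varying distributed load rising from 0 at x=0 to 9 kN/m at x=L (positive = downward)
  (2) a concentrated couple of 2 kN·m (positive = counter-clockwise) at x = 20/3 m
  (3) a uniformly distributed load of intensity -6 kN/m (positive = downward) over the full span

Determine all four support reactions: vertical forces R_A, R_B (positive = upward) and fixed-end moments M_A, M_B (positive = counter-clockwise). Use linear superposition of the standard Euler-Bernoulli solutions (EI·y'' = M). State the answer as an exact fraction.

R_A = -493/15 kN, M_A = -80 kN·m, R_B = 43/15 kN, M_B = 62/3 kN·m

Load 1 — triangular load w₀=9 kN/m (0→w₀ over full span):
  R_A = 3w₀L/20 = 3·9·20/20 = 27 kN
  M_A = w₀L²/30 = 9·20²/30 = 120 kN·m
  R_B = 7w₀L/20 = 7·9·20/20 = 63 kN
  M_B = -w₀L²/20 = -9·20²/20 = -180 kN·m
Load 2 — applied couple M₀=2 kN·m at a=20/3 m (b=L-a=40/3):
  R_A = 6M₀ab/L³ = 6·2·(20/3)·(40/3)/20³ = 2/15 kN
  M_A = M₀b(2a-b)/L² = 2·(40/3)·(2·(20/3)-(40/3))/20² = 0 kN·m
  R_B = -6M₀ab/L³ = -6·2·(20/3)·(40/3)/20³ = -2/15 kN
  M_B = M₀a(2b-a)/L² = 2·(20/3)·(2·(40/3)-(20/3))/20² = 2/3 kN·m
Load 3 — uniform load w=-6 kN/m over full span:
  R_A = wL/2 = (-6)·20/2 = -60 kN
  M_A = wL²/12 = (-6)·20²/12 = -200 kN·m
  R_B = wL/2 = (-6)·20/2 = -60 kN
  M_B = -wL²/12 = -(-6)·20²/12 = 200 kN·m
Superposition: R_A = -493/15 kN, M_A = -80 kN·m, R_B = 43/15 kN, M_B = 62/3 kN·m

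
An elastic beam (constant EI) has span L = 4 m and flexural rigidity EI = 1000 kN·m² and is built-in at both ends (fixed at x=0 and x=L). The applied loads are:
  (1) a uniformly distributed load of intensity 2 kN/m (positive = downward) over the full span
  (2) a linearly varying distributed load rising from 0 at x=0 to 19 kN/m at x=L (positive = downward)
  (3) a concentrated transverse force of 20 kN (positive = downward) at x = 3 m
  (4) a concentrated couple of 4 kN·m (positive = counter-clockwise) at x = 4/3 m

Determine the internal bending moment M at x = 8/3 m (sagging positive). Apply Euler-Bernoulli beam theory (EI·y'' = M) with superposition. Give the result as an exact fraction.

M(8/3) = 16657/1620 kN·m

Load 1 — uniform load w=2 kN/m over full span:
  M_1 = wLx/2 - wL²/12 - wx²/2 = 2·4·(8/3)/2 - 2·4²/12 - 2·(8/3)²/2 = 8/9 kN·m
Load 2 — triangular load w₀=19 kN/m (0→w₀ over full span):
  M_2 = 3w₀Lx/20 - w₀L²/30 - w₀x³/(6L) = 3·19·4·(8/3)/20 - 19·4²/30 - 19·(8/3)³/(6·4) = 2128/405 kN·m
Load 3 — point force P=20 kN at a=3 m (b=L-a=1):
  M_3 = Pb²(3a+b)x/L³ - Pab²/L²  [x≤a] = 20·1²·(3·3+1)·(8/3)/4³ - 20·3·1²/4² = 55/12 kN·m
Load 4 — applied couple M₀=4 kN·m at a=4/3 m (b=L-a=8/3):
  M_4 = R_Ax - M_A - M₀  [x>a] with R_A=4/3, M_A=0 = (4/3)·(8/3) - 0 - 4 = -4/9 kN·m
Superposition: M = Σ M_i = 16657/1620 kN·m ≈ 10.282099 kN·m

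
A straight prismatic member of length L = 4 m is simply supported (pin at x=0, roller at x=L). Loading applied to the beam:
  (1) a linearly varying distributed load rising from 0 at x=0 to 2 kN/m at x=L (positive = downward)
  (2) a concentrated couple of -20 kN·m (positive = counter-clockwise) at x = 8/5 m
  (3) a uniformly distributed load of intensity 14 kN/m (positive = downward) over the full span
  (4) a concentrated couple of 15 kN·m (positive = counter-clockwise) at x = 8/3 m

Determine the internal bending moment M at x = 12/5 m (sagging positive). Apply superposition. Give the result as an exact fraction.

Load 1 — triangular load w₀=2 kN/m (0→w₀ over full span):
  M_1 = w₀Lx/6 - w₀x³/(6L) = 2·4·(12/5)/6 - 2·(12/5)³/(6·4) = 256/125 kN·m
Load 2 — applied couple M₀=-20 kN·m at a=8/5 m (b=L-a=12/5):
  M_2 = M₀x/L - M₀  [x>a] = (-20)·(12/5)/4 - (-20) = 8 kN·m
Load 3 — uniform load w=14 kN/m over full span:
  M_3 = wx(L-x)/2 = 14·(12/5)·(4-(12/5))/2 = 672/25 kN·m
Load 4 — applied couple M₀=15 kN·m at a=8/3 m (b=L-a=4/3):
  M_4 = M₀x/L  [x≤a] = 15·(12/5)/4 = 9 kN·m
Superposition: M = Σ M_i = 5741/125 kN·m ≈ 45.928000 kN·m

M(12/5) = 5741/125 kN·m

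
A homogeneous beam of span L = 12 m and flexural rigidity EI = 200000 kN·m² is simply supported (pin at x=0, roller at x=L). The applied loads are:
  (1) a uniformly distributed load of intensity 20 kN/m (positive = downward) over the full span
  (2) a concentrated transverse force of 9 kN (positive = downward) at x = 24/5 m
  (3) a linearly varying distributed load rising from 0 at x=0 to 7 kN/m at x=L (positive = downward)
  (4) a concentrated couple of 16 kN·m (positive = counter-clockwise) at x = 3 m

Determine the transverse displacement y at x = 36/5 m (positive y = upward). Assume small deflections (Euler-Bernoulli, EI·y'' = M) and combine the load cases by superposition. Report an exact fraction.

y(36/5) = -6094629/195312500 m

Load 1 — uniform load w=20 kN/m over full span:
  y_1 = -wx(L³-2Lx²+x³)/(24EI) = -20·(36/5)·(12³-2·12·(36/5)²+(36/5)³)/(24·200000) = -10044/390625 m
Load 2 — point force P=9 kN at a=24/5 m (b=L-a=36/5):
  y_2 = -Pa(L-x)(2Lx-a²-x²)/(6LEI)  [x>a] = -9·(24/5)·(12-(36/5))·(2·12·(36/5)-(24/5)²-(36/5)²)/(6·12·200000) = -2754/1953125 m
Load 3 — triangular load w₀=7 kN/m (0→w₀ over full span):
  y_3 = -w₀x(7L⁴-10L²x²+3x⁴)/(360LEI) = -7·(36/5)·(7·12⁴-10·12²·(36/5)²+3·(36/5)⁴)/(360·12·200000) = -223776/48828125 m
Load 4 — applied couple M₀=16 kN·m at a=3 m (b=L-a=9):
  y_4 = (M₀x³/(6L)-M₀(x-a)²/2+C₁x)/EI  [x>a] with C₁=M₀(3b²-L²)/(6L)=22 = (16·(36/5)³/(6·12)-16·((36/5)-3)²/2+22·(36/5))/200000 = 783/1562500 m
Superposition: y = Σ y_i = -6094629/195312500 m ≈ -0.031205 m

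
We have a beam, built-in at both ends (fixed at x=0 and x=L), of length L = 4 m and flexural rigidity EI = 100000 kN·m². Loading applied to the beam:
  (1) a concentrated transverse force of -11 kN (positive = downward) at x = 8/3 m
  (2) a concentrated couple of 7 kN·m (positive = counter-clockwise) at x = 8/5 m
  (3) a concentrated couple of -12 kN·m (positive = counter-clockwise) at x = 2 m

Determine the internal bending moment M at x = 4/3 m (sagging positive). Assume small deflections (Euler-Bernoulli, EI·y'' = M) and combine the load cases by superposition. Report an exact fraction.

Load 1 — point force P=-11 kN at a=8/3 m (b=L-a=4/3):
  M_1 = Pb²(3a+b)x/L³ - Pab²/L²  [x≤a] = (-11)·(4/3)²·(3·(8/3)+(4/3))·(4/3)/4³ - (-11)·(8/3)·(4/3)²/4² = -44/81 kN·m
Load 2 — applied couple M₀=7 kN·m at a=8/5 m (b=L-a=12/5):
  M_2 = R_Ax - M_A  [x≤a] with R_A=63/25, M_A=21/25 = (63/25)·(4/3) - (21/25) = 63/25 kN·m
Load 3 — applied couple M₀=-12 kN·m at a=2 m (b=L-a=2):
  M_3 = R_Ax - M_A  [x≤a] with R_A=-9/2, M_A=-3 = (-9/2)·(4/3) - (-3) = -3 kN·m
Superposition: M = Σ M_i = -2072/2025 kN·m ≈ -1.023210 kN·m

M(4/3) = -2072/2025 kN·m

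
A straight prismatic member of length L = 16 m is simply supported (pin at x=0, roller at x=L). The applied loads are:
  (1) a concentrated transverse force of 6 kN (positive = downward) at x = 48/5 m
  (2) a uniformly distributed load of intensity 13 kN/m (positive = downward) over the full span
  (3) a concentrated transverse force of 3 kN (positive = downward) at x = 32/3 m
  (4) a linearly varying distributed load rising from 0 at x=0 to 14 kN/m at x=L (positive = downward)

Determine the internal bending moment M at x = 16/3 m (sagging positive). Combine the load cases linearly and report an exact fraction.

Load 1 — point force P=6 kN at a=48/5 m (b=L-a=32/5):
  M_1 = Pbx/L  [x≤a] = 6·(32/5)·(16/3)/16 = 64/5 kN·m
Load 2 — uniform load w=13 kN/m over full span:
  M_2 = wx(L-x)/2 = 13·(16/3)·(16-(16/3))/2 = 3328/9 kN·m
Load 3 — point force P=3 kN at a=32/3 m (b=L-a=16/3):
  M_3 = Pbx/L  [x≤a] = 3·(16/3)·(16/3)/16 = 16/3 kN·m
Load 4 — triangular load w₀=14 kN/m (0→w₀ over full span):
  M_4 = w₀Lx/6 - w₀x³/(6L) = 14·16·(16/3)/6 - 14·(16/3)³/(6·16) = 14336/81 kN·m
Superposition: M = Σ M_i = 228784/405 kN·m ≈ 564.898765 kN·m

M(16/3) = 228784/405 kN·m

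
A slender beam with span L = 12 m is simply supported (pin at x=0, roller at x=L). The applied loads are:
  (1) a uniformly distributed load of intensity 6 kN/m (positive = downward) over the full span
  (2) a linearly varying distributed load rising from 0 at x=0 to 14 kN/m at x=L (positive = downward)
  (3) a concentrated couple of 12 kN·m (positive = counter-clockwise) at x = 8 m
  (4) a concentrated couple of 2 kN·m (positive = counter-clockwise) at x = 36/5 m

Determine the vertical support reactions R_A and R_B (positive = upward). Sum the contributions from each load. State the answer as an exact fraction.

R_A = 391/6 kN, R_B = 545/6 kN

Load 1 — uniform load w=6 kN/m over full span:
  R_A = wL/2 = 6·12/2 = 36 kN
  R_B = wL/2 = 6·12/2 = 36 kN
Load 2 — triangular load w₀=14 kN/m (0→w₀ over full span):
  R_A = w₀L/6 = 14·12/6 = 28 kN
  R_B = w₀L/3 = 14·12/3 = 56 kN
Load 3 — applied couple M₀=12 kN·m at a=8 m (b=L-a=4):
  R_A = M₀/L = 12/12 = 1 kN
  R_B = -M₀/L = -12/12 = -1 kN
Load 4 — applied couple M₀=2 kN·m at a=36/5 m (b=L-a=24/5):
  R_A = M₀/L = 2/12 = 1/6 kN
  R_B = -M₀/L = -2/12 = -1/6 kN
Superposition: R_A = 391/6 kN, R_B = 545/6 kN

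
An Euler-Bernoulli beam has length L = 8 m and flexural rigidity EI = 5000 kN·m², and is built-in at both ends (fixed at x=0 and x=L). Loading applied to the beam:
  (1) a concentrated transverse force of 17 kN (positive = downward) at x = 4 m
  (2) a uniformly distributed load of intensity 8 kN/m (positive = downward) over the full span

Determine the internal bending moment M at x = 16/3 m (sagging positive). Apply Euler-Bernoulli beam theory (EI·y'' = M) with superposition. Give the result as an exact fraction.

M(16/3) = 179/9 kN·m

Load 1 — point force P=17 kN at a=4 m (b=L-a=4):
  M_1 = Pa²(a+3b)(L-x)/L³ - Pa²b/L²  [x>a] = 17·4²·(4+3·4)·(8-(16/3))/8³ - 17·4²·4/8² = 17/3 kN·m
Load 2 — uniform load w=8 kN/m over full span:
  M_2 = wLx/2 - wL²/12 - wx²/2 = 8·8·(16/3)/2 - 8·8²/12 - 8·(16/3)²/2 = 128/9 kN·m
Superposition: M = Σ M_i = 179/9 kN·m ≈ 19.888889 kN·m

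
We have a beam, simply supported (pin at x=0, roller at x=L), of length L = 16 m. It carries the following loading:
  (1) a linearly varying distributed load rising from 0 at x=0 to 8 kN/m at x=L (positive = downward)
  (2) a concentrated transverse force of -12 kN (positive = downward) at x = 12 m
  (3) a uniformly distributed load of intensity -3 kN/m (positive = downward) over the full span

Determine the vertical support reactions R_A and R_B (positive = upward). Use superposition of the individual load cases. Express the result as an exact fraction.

R_A = -17/3 kN, R_B = 29/3 kN

Load 1 — triangular load w₀=8 kN/m (0→w₀ over full span):
  R_A = w₀L/6 = 8·16/6 = 64/3 kN
  R_B = w₀L/3 = 8·16/3 = 128/3 kN
Load 2 — point force P=-12 kN at a=12 m (b=L-a=4):
  R_A = Pb/L = (-12)·4/16 = -3 kN
  R_B = Pa/L = (-12)·12/16 = -9 kN
Load 3 — uniform load w=-3 kN/m over full span:
  R_A = wL/2 = (-3)·16/2 = -24 kN
  R_B = wL/2 = (-3)·16/2 = -24 kN
Superposition: R_A = -17/3 kN, R_B = 29/3 kN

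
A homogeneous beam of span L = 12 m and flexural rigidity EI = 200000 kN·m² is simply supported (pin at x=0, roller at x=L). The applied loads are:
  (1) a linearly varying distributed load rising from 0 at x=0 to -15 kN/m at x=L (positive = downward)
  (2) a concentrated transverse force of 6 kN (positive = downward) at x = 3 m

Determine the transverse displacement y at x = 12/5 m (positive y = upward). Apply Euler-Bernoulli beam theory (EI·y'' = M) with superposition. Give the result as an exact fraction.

y(12/5) = 3244617/625000000 m

Load 1 — triangular load w₀=-15 kN/m (0→w₀ over full span):
  y_1 = -w₀x(7L⁴-10L²x²+3x⁴)/(360LEI) = -(-15)·(12/5)·(7·12⁴-10·12²·(12/5)²+3·(12/5)⁴)/(360·12·200000) = 55728/9765625 m
Load 2 — point force P=6 kN at a=3 m (b=L-a=9):
  y_2 = -Pbx(L²-b²-x²)/(6LEI)  [x≤a] = -6·9·(12/5)·(12²-9²-(12/5)²)/(6·12·200000) = -12879/25000000 m
Superposition: y = Σ y_i = 3244617/625000000 m ≈ 0.005191 m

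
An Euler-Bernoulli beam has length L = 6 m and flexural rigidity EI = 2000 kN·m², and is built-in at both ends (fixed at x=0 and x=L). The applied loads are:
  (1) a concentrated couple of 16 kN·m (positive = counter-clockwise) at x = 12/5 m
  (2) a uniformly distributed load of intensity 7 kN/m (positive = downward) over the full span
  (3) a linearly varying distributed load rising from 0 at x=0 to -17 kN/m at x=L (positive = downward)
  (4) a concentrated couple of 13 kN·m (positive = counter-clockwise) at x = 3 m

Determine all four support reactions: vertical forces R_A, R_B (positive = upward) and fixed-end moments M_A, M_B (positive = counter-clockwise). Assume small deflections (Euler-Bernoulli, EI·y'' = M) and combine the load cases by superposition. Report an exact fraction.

Load 1 — applied couple M₀=16 kN·m at a=12/5 m (b=L-a=18/5):
  R_A = 6M₀ab/L³ = 6·16·(12/5)·(18/5)/6³ = 96/25 kN
  M_A = M₀b(2a-b)/L² = 16·(18/5)·(2·(12/5)-(18/5))/6² = 48/25 kN·m
  R_B = -6M₀ab/L³ = -6·16·(12/5)·(18/5)/6³ = -96/25 kN
  M_B = M₀a(2b-a)/L² = 16·(12/5)·(2·(18/5)-(12/5))/6² = 128/25 kN·m
Load 2 — uniform load w=7 kN/m over full span:
  R_A = wL/2 = 7·6/2 = 21 kN
  M_A = wL²/12 = 7·6²/12 = 21 kN·m
  R_B = wL/2 = 7·6/2 = 21 kN
  M_B = -wL²/12 = -7·6²/12 = -21 kN·m
Load 3 — triangular load w₀=-17 kN/m (0→w₀ over full span):
  R_A = 3w₀L/20 = 3·(-17)·6/20 = -153/10 kN
  M_A = w₀L²/30 = (-17)·6²/30 = -102/5 kN·m
  R_B = 7w₀L/20 = 7·(-17)·6/20 = -357/10 kN
  M_B = -w₀L²/20 = -(-17)·6²/20 = 153/5 kN·m
Load 4 — applied couple M₀=13 kN·m at a=3 m (b=L-a=3):
  R_A = 6M₀ab/L³ = 6·13·3·3/6³ = 13/4 kN
  M_A = M₀b(2a-b)/L² = 13·3·(2·3-3)/6² = 13/4 kN·m
  R_B = -6M₀ab/L³ = -6·13·3·3/6³ = -13/4 kN
  M_B = M₀a(2b-a)/L² = 13·3·(2·3-3)/6² = 13/4 kN·m
Superposition: R_A = 1279/100 kN, M_A = 577/100 kN·m, R_B = -2179/100 kN, M_B = 1797/100 kN·m

R_A = 1279/100 kN, M_A = 577/100 kN·m, R_B = -2179/100 kN, M_B = 1797/100 kN·m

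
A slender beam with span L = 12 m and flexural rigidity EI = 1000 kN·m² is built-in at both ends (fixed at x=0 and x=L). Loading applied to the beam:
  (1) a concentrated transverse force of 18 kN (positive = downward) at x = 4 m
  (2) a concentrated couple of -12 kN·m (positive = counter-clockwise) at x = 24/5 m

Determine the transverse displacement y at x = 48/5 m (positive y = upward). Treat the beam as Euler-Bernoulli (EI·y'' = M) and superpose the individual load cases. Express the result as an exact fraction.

y(48/5) = -16824/390625 m

Load 1 — point force P=18 kN at a=4 m (b=L-a=8):
  y_1 = -Pa²(L-x)²(3bL-(3b+a)(L-x))/(6L³EI)  [x>a] = -18·4²·(12-(48/5))²·(3·8·12-(3·8+4)·(12-(48/5)))/(6·12³·1000) = -552/15625 m
Load 2 — applied couple M₀=-12 kN·m at a=24/5 m (b=L-a=36/5):
  y_2 = (R_Ax³/6 - M_Ax²/2 - M₀(x-a)²/2)/EI  [x>a] with R_A=-36/25, M_A=-36/25 = ((-36/25)·(48/5)³/6 - (-36/25)·(48/5)²/2 - (-12)·((48/5)-(24/5))²/2)/1000 = -3024/390625 m
Superposition: y = Σ y_i = -16824/390625 m ≈ -0.043069 m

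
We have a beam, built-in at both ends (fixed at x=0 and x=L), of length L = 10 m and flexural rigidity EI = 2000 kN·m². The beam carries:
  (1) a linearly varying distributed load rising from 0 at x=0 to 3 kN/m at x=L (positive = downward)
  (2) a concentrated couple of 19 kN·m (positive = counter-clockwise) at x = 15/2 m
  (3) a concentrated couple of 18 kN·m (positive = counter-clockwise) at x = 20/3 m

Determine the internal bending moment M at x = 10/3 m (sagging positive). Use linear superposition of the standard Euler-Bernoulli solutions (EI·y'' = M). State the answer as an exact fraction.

Load 1 — triangular load w₀=3 kN/m (0→w₀ over full span):
  M_1 = 3w₀Lx/20 - w₀L²/30 - w₀x³/(6L) = 3·3·10·(10/3)/20 - 3·10²/30 - 3·(10/3)³/(6·10) = 85/27 kN·m
Load 2 — applied couple M₀=19 kN·m at a=15/2 m (b=L-a=5/2):
  M_2 = R_Ax - M_A  [x≤a] with R_A=171/80, M_A=95/16 = (171/80)·(10/3) - (95/16) = 19/16 kN·m
Load 3 — applied couple M₀=18 kN·m at a=20/3 m (b=L-a=10/3):
  M_3 = R_Ax - M_A  [x≤a] with R_A=12/5, M_A=6 = (12/5)·(10/3) - 6 = 2 kN·m
Superposition: M = Σ M_i = 2737/432 kN·m ≈ 6.335648 kN·m

M(10/3) = 2737/432 kN·m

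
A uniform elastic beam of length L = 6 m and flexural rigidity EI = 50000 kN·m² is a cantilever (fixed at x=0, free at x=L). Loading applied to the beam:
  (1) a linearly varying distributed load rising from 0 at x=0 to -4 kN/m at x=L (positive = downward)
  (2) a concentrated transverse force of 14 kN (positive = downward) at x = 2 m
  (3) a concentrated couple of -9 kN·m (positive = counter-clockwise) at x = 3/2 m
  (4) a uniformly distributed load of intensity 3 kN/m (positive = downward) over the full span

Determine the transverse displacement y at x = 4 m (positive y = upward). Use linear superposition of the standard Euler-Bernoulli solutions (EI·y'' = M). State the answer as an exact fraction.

Load 1 — triangular load w₀=-4 kN/m (0→w₀ over full span):
  y_1 = (w₀Lx³/12-w₀L²x²/6-w₀x⁵/(120L))/EI = ((-4)·6·4³/12-(-4)·6²·4²/6-(-4)·4⁵/(120·6))/50000 = 736/140625 m
Load 2 — point force P=14 kN at a=2 m (b=L-a=4):
  y_2 = -Pa²(3x-a)/(6EI)  [x>a] = -14·2²·(3·4-2)/(6·50000) = -7/3750 m
Load 3 — applied couple M₀=-9 kN·m at a=3/2 m (b=L-a=9/2):
  y_3 = M₀a(2x-a)/(2EI)  [x>a] = (-9)·(3/2)·(2·4-(3/2))/(2·50000) = -351/400000 m
Load 4 — uniform load w=3 kN/m over full span:
  y_4 = -wx²(x²-4Lx+6L²)/(24EI) = -3·4²·(4²-4·6·4+6·6²)/(24·50000) = -17/3125 m
Superposition: y = Σ y_i = -53107/18000000 m ≈ -0.002950 m

y(4) = -53107/18000000 m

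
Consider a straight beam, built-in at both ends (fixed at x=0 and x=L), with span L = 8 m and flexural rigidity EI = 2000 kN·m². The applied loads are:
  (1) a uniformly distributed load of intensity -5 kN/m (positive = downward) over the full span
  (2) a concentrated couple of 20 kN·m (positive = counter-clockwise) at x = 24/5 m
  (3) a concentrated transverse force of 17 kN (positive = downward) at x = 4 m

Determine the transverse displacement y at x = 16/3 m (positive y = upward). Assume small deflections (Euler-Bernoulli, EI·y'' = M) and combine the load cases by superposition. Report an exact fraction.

Load 1 — uniform load w=-5 kN/m over full span:
  y_1 = -wx²(L-x)²/(24EI) = -(-5)·(16/3)²·(8-(16/3))²/(24·2000) = 128/6075 m
Load 2 — applied couple M₀=20 kN·m at a=24/5 m (b=L-a=16/5):
  y_2 = (R_Ax³/6 - M_Ax²/2 - M₀(x-a)²/2)/EI  [x>a] with R_A=18/5, M_A=32/5 = ((18/5)·(16/3)³/6 - (32/5)·(16/3)²/2 - 20·((16/3)-(24/5))²/2)/2000 = -8/5625 m
Load 3 — point force P=17 kN at a=4 m (b=L-a=4):
  y_3 = -Pa²(L-x)²(3bL-(3b+a)(L-x))/(6L³EI)  [x>a] = -17·4²·(8-(16/3))²·(3·4·8-(3·4+4)·(8-(16/3)))/(6·8³·2000) = -34/2025 m
Superposition: y = Σ y_i = 434/151875 m ≈ 0.002858 m

y(16/3) = 434/151875 m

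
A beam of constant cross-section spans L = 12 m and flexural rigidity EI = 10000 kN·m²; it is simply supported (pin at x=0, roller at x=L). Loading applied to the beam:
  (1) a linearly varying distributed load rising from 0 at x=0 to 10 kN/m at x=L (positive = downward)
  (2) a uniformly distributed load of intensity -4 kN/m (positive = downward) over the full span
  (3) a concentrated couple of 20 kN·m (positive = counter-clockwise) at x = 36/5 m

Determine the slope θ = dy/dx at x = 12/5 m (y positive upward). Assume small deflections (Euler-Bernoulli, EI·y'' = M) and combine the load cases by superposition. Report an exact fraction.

θ(12/5) = -527/78125 rad

Load 1 — triangular load w₀=10 kN/m (0→w₀ over full span):
  θ_1 = -w₀(7L⁴-30L²x²+15x⁴)/(360LEI) = -10·(7·12⁴-30·12²·(12/5)²+15·(12/5)⁴)/(360·12·10000) = -2184/78125 rad
Load 2 — uniform load w=-4 kN/m over full span:
  θ_2 = -w(L³-6Lx²+4x³)/(24EI) = -(-4)·(12³-6·12·(12/5)²+4·(12/5)³)/(24·10000) = 1782/78125 rad
Load 3 — applied couple M₀=20 kN·m at a=36/5 m (b=L-a=24/5):
  θ_3 = (M₀x²/(2L)+C₁)/EI  [x≤a] with C₁=M₀(3b²-L²)/(6L)=-104/5 = (20·(12/5)²/(2·12)+(-104/5))/10000 = -1/625 rad
Superposition: θ = Σ θ_i = -527/78125 rad ≈ -0.006746 rad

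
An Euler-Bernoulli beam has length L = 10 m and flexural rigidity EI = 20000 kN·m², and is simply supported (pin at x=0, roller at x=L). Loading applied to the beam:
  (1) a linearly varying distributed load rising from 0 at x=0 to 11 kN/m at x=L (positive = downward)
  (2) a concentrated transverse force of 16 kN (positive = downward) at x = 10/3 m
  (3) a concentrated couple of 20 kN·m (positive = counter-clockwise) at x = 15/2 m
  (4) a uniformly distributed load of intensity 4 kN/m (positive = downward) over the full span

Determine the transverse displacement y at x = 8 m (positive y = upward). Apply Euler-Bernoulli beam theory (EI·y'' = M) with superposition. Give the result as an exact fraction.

Load 1 — triangular load w₀=11 kN/m (0→w₀ over full span):
  y_1 = -w₀x(7L⁴-10L²x²+3x⁴)/(360LEI) = -11·8·(7·10⁴-10·10²·8²+3·8⁴)/(360·10·20000) = -1397/62500 m
Load 2 — point force P=16 kN at a=10/3 m (b=L-a=20/3):
  y_2 = -Pa(L-x)(2Lx-a²-x²)/(6LEI)  [x>a] = -16·(10/3)·(10-8)·(2·10·8-(10/3)²-8²)/(6·10·20000) = -382/50625 m
Load 3 — applied couple M₀=20 kN·m at a=15/2 m (b=L-a=5/2):
  y_3 = (M₀x³/(6L)-M₀(x-a)²/2+C₁x)/EI  [x>a] with C₁=M₀(3b²-L²)/(6L)=-325/12 = (20·8³/(6·10)-20·(8-(15/2))²/2+(-325/12)·8)/20000 = -97/40000 m
Load 4 — uniform load w=4 kN/m over full span:
  y_4 = -wx(L³-2Lx²+x³)/(24EI) = -4·8·(10³-2·10·8²+8³)/(24·20000) = -29/1875 m
Superposition: y = Σ y_i = -3870937/81000000 m ≈ -0.047789 m

y(8) = -3870937/81000000 m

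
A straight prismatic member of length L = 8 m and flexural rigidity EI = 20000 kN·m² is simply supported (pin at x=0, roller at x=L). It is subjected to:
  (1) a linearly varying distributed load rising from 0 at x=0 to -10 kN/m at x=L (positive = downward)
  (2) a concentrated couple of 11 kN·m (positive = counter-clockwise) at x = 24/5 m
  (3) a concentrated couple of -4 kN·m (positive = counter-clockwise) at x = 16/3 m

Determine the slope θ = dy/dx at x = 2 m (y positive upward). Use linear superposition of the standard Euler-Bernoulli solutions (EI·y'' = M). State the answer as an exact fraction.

Load 1 — triangular load w₀=-10 kN/m (0→w₀ over full span):
  θ_1 = -w₀(7L⁴-30L²x²+15x⁴)/(360LEI) = -(-10)·(7·8⁴-30·8²·2²+15·2⁴)/(360·8·20000) = 1327/360000 rad
Load 2 — applied couple M₀=11 kN·m at a=24/5 m (b=L-a=16/5):
  θ_2 = (M₀x²/(2L)+C₁)/EI  [x≤a] with C₁=M₀(3b²-L²)/(6L)=-572/75 = (11·2²/(2·8)+(-572/75))/20000 = -1463/6000000 rad
Load 3 — applied couple M₀=-4 kN·m at a=16/3 m (b=L-a=8/3):
  θ_3 = (M₀x²/(2L)+C₁)/EI  [x≤a] with C₁=M₀(3b²-L²)/(6L)=32/9 = ((-4)·2²/(2·8)+(32/9))/20000 = 23/180000 rad
Superposition: θ = Σ θ_i = 64261/18000000 rad ≈ 0.003570 rad

θ(2) = 64261/18000000 rad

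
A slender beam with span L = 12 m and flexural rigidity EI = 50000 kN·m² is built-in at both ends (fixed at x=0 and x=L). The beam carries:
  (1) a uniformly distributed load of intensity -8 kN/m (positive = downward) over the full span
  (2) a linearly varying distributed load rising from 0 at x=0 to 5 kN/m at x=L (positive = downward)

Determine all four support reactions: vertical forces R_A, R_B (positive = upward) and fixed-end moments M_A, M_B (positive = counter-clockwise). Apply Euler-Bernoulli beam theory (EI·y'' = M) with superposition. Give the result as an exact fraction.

Load 1 — uniform load w=-8 kN/m over full span:
  R_A = wL/2 = (-8)·12/2 = -48 kN
  M_A = wL²/12 = (-8)·12²/12 = -96 kN·m
  R_B = wL/2 = (-8)·12/2 = -48 kN
  M_B = -wL²/12 = -(-8)·12²/12 = 96 kN·m
Load 2 — triangular load w₀=5 kN/m (0→w₀ over full span):
  R_A = 3w₀L/20 = 3·5·12/20 = 9 kN
  M_A = w₀L²/30 = 5·12²/30 = 24 kN·m
  R_B = 7w₀L/20 = 7·5·12/20 = 21 kN
  M_B = -w₀L²/20 = -5·12²/20 = -36 kN·m
Superposition: R_A = -39 kN, M_A = -72 kN·m, R_B = -27 kN, M_B = 60 kN·m

R_A = -39 kN, M_A = -72 kN·m, R_B = -27 kN, M_B = 60 kN·m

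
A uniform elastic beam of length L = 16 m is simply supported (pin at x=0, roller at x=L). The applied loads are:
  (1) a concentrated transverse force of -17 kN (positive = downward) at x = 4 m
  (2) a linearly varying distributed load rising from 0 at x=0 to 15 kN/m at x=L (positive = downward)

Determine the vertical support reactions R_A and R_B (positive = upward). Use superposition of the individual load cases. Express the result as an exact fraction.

Load 1 — point force P=-17 kN at a=4 m (b=L-a=12):
  R_A = Pb/L = (-17)·12/16 = -51/4 kN
  R_B = Pa/L = (-17)·4/16 = -17/4 kN
Load 2 — triangular load w₀=15 kN/m (0→w₀ over full span):
  R_A = w₀L/6 = 15·16/6 = 40 kN
  R_B = w₀L/3 = 15·16/3 = 80 kN
Superposition: R_A = 109/4 kN, R_B = 303/4 kN

R_A = 109/4 kN, R_B = 303/4 kN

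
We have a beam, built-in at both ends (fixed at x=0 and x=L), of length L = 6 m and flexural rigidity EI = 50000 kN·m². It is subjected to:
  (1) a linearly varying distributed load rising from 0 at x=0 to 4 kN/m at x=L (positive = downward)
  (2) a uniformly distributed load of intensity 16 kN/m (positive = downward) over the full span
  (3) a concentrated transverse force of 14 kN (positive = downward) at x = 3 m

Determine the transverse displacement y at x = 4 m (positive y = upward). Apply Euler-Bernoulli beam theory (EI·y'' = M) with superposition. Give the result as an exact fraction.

y(4) = -2701/2250000 m

Load 1 — triangular load w₀=4 kN/m (0→w₀ over full span):
  y_1 = -w₀x²(L-x)²(x+2L)/(120LEI) = -4·4²·(6-4)²·(4+2·6)/(120·6·50000) = -16/140625 m
Load 2 — uniform load w=16 kN/m over full span:
  y_2 = -wx²(L-x)²/(24EI) = -16·4²·(6-4)²/(24·50000) = -8/9375 m
Load 3 — point force P=14 kN at a=3 m (b=L-a=3):
  y_3 = -Pa²(L-x)²(3bL-(3b+a)(L-x))/(6L³EI)  [x>a] = -14·3²·(6-4)²·(3·3·6-(3·3+3)·(6-4))/(6·6³·50000) = -7/30000 m
Superposition: y = Σ y_i = -2701/2250000 m ≈ -0.001200 m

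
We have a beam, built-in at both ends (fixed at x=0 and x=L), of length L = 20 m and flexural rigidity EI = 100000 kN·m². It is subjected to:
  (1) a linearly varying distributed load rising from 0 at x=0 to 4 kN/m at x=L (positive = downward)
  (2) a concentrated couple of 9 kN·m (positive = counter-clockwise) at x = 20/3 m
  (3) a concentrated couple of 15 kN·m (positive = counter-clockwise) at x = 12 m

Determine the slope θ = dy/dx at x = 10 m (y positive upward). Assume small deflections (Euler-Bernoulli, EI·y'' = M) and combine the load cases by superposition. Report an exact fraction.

θ(10) = -1/9375 rad

Load 1 — triangular load w₀=4 kN/m (0→w₀ over full span):
  θ_1 = -w₀(2x(L-x)(L-2x)(x+2L)+x²(L-x)²)/(120LEI) = -4·(2·10·(20-10)·(20-2·10)·(10+2·20)+10²·(20-10)²)/(120·20·100000) = -1/6000 rad
Load 2 — applied couple M₀=9 kN·m at a=20/3 m (b=L-a=40/3):
  θ_2 = (R_Ax²/2 - M_Ax - M₀(x-a))/EI  [x>a] with R_A=3/5, M_A=0 = ((3/5)·10²/2 - 0·10 - 9·(10-(20/3)))/100000 = 0 rad
Load 3 — applied couple M₀=15 kN·m at a=12 m (b=L-a=8):
  θ_3 = (R_Ax²/2 - M_Ax)/EI  [x≤a] with R_A=27/25, M_A=24/5 = ((27/25)·10²/2 - (24/5)·10)/100000 = 3/50000 rad
Superposition: θ = Σ θ_i = -1/9375 rad ≈ -0.000107 rad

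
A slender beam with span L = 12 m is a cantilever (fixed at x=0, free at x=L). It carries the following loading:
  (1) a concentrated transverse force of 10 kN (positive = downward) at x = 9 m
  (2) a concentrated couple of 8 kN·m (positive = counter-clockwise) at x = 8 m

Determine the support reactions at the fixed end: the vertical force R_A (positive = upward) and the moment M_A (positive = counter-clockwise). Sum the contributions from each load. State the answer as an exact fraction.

R_A = 10 kN, M_A = 82 kN·m

Load 1 — point force P=10 kN at a=9 m (b=L-a=3):
  R_A = P = 10 kN
  M_A = Pa = 10·9 = 90 kN·m
Load 2 — applied couple M₀=8 kN·m at a=8 m (b=L-a=4):
  R_A = 0 kN
  M_A = -M₀ = -8 kN·m
Superposition: R_A = 10 kN, M_A = 82 kN·m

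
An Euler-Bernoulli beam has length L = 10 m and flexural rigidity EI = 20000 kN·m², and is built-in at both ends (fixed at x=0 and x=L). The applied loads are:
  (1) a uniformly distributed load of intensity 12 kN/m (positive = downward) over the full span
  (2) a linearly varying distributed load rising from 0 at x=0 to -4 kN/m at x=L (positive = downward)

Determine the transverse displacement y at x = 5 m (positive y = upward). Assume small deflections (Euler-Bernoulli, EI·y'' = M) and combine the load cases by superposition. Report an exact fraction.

Load 1 — uniform load w=12 kN/m over full span:
  y_1 = -wx²(L-x)²/(24EI) = -12·5²·(10-5)²/(24·20000) = -1/64 m
Load 2 — triangular load w₀=-4 kN/m (0→w₀ over full span):
  y_2 = -w₀x²(L-x)²(x+2L)/(120LEI) = -(-4)·5²·(10-5)²·(5+2·10)/(120·10·20000) = 1/384 m
Superposition: y = Σ y_i = -5/384 m ≈ -0.013021 m

y(5) = -5/384 m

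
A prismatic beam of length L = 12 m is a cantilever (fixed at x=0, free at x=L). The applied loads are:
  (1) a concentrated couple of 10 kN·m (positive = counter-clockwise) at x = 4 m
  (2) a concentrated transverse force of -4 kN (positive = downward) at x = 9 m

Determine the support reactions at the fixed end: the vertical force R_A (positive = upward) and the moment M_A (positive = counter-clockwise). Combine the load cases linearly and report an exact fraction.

R_A = -4 kN, M_A = -46 kN·m

Load 1 — applied couple M₀=10 kN·m at a=4 m (b=L-a=8):
  R_A = 0 kN
  M_A = -M₀ = -10 kN·m
Load 2 — point force P=-4 kN at a=9 m (b=L-a=3):
  R_A = P = (-4) = -4 kN
  M_A = Pa = (-4)·9 = -36 kN·m
Superposition: R_A = -4 kN, M_A = -46 kN·m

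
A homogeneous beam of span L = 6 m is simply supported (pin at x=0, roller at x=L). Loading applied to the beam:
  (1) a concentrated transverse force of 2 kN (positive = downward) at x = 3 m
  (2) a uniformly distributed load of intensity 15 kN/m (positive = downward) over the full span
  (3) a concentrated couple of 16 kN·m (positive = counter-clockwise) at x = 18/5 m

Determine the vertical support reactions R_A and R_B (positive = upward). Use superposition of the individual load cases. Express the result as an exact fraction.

Load 1 — point force P=2 kN at a=3 m (b=L-a=3):
  R_A = Pb/L = 2·3/6 = 1 kN
  R_B = Pa/L = 2·3/6 = 1 kN
Load 2 — uniform load w=15 kN/m over full span:
  R_A = wL/2 = 15·6/2 = 45 kN
  R_B = wL/2 = 15·6/2 = 45 kN
Load 3 — applied couple M₀=16 kN·m at a=18/5 m (b=L-a=12/5):
  R_A = M₀/L = 16/6 = 8/3 kN
  R_B = -M₀/L = -16/6 = -8/3 kN
Superposition: R_A = 146/3 kN, R_B = 130/3 kN

R_A = 146/3 kN, R_B = 130/3 kN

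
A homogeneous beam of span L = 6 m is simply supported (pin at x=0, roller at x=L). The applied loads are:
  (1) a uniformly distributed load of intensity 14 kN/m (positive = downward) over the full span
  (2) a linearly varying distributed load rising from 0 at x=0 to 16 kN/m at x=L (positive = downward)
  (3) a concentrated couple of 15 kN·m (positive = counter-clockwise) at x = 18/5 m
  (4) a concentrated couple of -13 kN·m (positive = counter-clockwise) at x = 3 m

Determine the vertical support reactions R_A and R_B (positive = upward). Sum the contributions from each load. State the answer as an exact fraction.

Load 1 — uniform load w=14 kN/m over full span:
  R_A = wL/2 = 14·6/2 = 42 kN
  R_B = wL/2 = 14·6/2 = 42 kN
Load 2 — triangular load w₀=16 kN/m (0→w₀ over full span):
  R_A = w₀L/6 = 16·6/6 = 16 kN
  R_B = w₀L/3 = 16·6/3 = 32 kN
Load 3 — applied couple M₀=15 kN·m at a=18/5 m (b=L-a=12/5):
  R_A = M₀/L = 15/6 = 5/2 kN
  R_B = -M₀/L = -15/6 = -5/2 kN
Load 4 — applied couple M₀=-13 kN·m at a=3 m (b=L-a=3):
  R_A = M₀/L = (-13)/6 = -13/6 kN
  R_B = -M₀/L = -(-13)/6 = 13/6 kN
Superposition: R_A = 175/3 kN, R_B = 221/3 kN

R_A = 175/3 kN, R_B = 221/3 kN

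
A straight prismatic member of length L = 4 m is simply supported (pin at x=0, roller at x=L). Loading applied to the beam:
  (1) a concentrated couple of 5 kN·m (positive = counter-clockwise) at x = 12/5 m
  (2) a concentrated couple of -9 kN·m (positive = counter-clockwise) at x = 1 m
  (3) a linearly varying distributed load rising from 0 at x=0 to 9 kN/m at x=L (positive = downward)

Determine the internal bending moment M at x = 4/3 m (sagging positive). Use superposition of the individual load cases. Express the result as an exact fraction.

M(4/3) = 133/9 kN·m

Load 1 — applied couple M₀=5 kN·m at a=12/5 m (b=L-a=8/5):
  M_1 = M₀x/L  [x≤a] = 5·(4/3)/4 = 5/3 kN·m
Load 2 — applied couple M₀=-9 kN·m at a=1 m (b=L-a=3):
  M_2 = M₀x/L - M₀  [x>a] = (-9)·(4/3)/4 - (-9) = 6 kN·m
Load 3 — triangular load w₀=9 kN/m (0→w₀ over full span):
  M_3 = w₀Lx/6 - w₀x³/(6L) = 9·4·(4/3)/6 - 9·(4/3)³/(6·4) = 64/9 kN·m
Superposition: M = Σ M_i = 133/9 kN·m ≈ 14.777778 kN·m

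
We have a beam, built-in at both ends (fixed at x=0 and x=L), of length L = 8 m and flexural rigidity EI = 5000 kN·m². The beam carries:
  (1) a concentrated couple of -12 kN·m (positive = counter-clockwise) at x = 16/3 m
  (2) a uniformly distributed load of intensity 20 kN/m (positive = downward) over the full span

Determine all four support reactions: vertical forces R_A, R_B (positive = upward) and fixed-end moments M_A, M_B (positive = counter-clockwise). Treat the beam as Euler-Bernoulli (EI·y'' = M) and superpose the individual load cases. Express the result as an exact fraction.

R_A = 78 kN, M_A = 308/3 kN·m, R_B = 82 kN, M_B = -320/3 kN·m

Load 1 — applied couple M₀=-12 kN·m at a=16/3 m (b=L-a=8/3):
  R_A = 6M₀ab/L³ = 6·(-12)·(16/3)·(8/3)/8³ = -2 kN
  M_A = M₀b(2a-b)/L² = (-12)·(8/3)·(2·(16/3)-(8/3))/8² = -4 kN·m
  R_B = -6M₀ab/L³ = -6·(-12)·(16/3)·(8/3)/8³ = 2 kN
  M_B = M₀a(2b-a)/L² = (-12)·(16/3)·(2·(8/3)-(16/3))/8² = 0 kN·m
Load 2 — uniform load w=20 kN/m over full span:
  R_A = wL/2 = 20·8/2 = 80 kN
  M_A = wL²/12 = 20·8²/12 = 320/3 kN·m
  R_B = wL/2 = 20·8/2 = 80 kN
  M_B = -wL²/12 = -20·8²/12 = -320/3 kN·m
Superposition: R_A = 78 kN, M_A = 308/3 kN·m, R_B = 82 kN, M_B = -320/3 kN·m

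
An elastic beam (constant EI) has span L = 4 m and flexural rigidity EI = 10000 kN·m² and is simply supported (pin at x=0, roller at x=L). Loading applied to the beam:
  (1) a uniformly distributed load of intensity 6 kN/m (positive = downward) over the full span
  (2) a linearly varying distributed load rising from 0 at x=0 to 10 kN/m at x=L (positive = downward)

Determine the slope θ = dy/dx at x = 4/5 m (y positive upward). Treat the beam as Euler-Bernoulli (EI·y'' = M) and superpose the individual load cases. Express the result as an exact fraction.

Load 1 — uniform load w=6 kN/m over full span:
  θ_1 = -w(L³-6Lx²+4x³)/(24EI) = -6·(4³-6·4·(4/5)²+4·(4/5)³)/(24·10000) = -99/78125 rad
Load 2 — triangular load w₀=10 kN/m (0→w₀ over full span):
  θ_2 = -w₀(7L⁴-30L²x²+15x⁴)/(360LEI) = -10·(7·4⁴-30·4²·(4/5)²+15·(4/5)⁴)/(360·4·10000) = -728/703125 rad
Superposition: θ = Σ θ_i = -1619/703125 rad ≈ -0.002303 rad

θ(4/5) = -1619/703125 rad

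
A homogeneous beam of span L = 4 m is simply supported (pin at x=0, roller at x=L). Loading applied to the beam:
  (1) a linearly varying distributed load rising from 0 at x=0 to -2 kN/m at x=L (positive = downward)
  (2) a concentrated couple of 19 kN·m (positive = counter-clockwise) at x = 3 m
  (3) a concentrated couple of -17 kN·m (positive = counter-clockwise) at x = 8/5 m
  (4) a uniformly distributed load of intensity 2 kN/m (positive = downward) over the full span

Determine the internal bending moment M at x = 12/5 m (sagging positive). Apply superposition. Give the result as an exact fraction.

Load 1 — triangular load w₀=-2 kN/m (0→w₀ over full span):
  M_1 = w₀Lx/6 - w₀x³/(6L) = (-2)·4·(12/5)/6 - (-2)·(12/5)³/(6·4) = -256/125 kN·m
Load 2 — applied couple M₀=19 kN·m at a=3 m (b=L-a=1):
  M_2 = M₀x/L  [x≤a] = 19·(12/5)/4 = 57/5 kN·m
Load 3 — applied couple M₀=-17 kN·m at a=8/5 m (b=L-a=12/5):
  M_3 = M₀x/L - M₀  [x>a] = (-17)·(12/5)/4 - (-17) = 34/5 kN·m
Load 4 — uniform load w=2 kN/m over full span:
  M_4 = wx(L-x)/2 = 2·(12/5)·(4-(12/5))/2 = 96/25 kN·m
Superposition: M = Σ M_i = 2499/125 kN·m ≈ 19.992000 kN·m

M(12/5) = 2499/125 kN·m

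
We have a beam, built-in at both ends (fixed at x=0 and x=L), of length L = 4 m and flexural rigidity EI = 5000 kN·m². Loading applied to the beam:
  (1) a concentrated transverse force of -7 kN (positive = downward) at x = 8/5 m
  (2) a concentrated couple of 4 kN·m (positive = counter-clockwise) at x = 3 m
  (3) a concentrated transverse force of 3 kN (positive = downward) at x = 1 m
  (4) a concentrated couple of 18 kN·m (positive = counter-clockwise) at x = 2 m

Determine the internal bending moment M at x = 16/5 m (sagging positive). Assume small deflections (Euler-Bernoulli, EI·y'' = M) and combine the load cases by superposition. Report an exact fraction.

Load 1 — point force P=-7 kN at a=8/5 m (b=L-a=12/5):
  M_1 = Pa²(a+3b)(L-x)/L³ - Pa²b/L²  [x>a] = (-7)·(8/5)²·((8/5)+3·(12/5))·(4-(16/5))/4³ - (-7)·(8/5)²·(12/5)/4² = 448/625 kN·m
Load 2 — applied couple M₀=4 kN·m at a=3 m (b=L-a=1):
  M_2 = R_Ax - M_A - M₀  [x>a] with R_A=9/8, M_A=5/4 = (9/8)·(16/5) - (5/4) - 4 = -33/20 kN·m
Load 3 — point force P=3 kN at a=1 m (b=L-a=3):
  M_3 = Pa²(a+3b)(L-x)/L³ - Pa²b/L²  [x>a] = 3·1²·(1+3·3)·(4-(16/5))/4³ - 3·1²·3/4² = -3/16 kN·m
Load 4 — applied couple M₀=18 kN·m at a=2 m (b=L-a=2):
  M_4 = R_Ax - M_A - M₀  [x>a] with R_A=27/4, M_A=9/2 = (27/4)·(16/5) - (9/2) - 18 = -9/10 kN·m
Superposition: M = Σ M_i = -20207/10000 kN·m ≈ -2.020700 kN·m

M(16/5) = -20207/10000 kN·m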